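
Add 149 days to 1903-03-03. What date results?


Start: 1903-03-03, add 149 days
March 1903 has 31 days: 31 - 3 = 28 days to March 31 -> 121 left
April 1903 has 30 days -> 91 left
May 1903 has 31 days -> 60 left
June 1903 has 30 days -> 30 left
July 1903: 30 <= 31 -> lands on July 30

Result: 1903-07-30


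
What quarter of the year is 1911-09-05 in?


Month: September (month 9)
Q1: Jan-Mar, Q2: Apr-Jun, Q3: Jul-Sep, Q4: Oct-Dec

Q3


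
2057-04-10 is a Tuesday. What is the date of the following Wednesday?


Current: Tuesday
Target: Wednesday
Days ahead: 1

Next Wednesday: 2057-04-11


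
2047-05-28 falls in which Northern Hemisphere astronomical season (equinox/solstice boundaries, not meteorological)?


Date: May 28
Astronomical Spring (approx.; exact equinox/solstice day varies by year): March 20 to June 20
May 28 falls within the Spring window

Spring


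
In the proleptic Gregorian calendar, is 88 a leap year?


Gregorian leap year rule: divisible by 4, but not by 100, unless also by 400.
88 is divisible by 4 but not 100 -> leap year

Yes


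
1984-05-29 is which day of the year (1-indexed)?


Date: May 29, 1984
Days in months 1 through 4: 121
Plus 29 days in May

Day of year: 150


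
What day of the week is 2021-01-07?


Date: January 7, 2021
Anchor: Jan 1, 2021. With p = 2021 - 1 = 2020: (p + p//4 - p//100 + p//400) mod 7 = (2020 + 505 - 20 + 5) mod 7 = 2510 mod 7 = 4 -> Friday (Mon=0 ... Sun=6)
Days into year = 7 - 1 = 6
Weekday index = (4 + 6) mod 7 = 3

Day of the week: Thursday


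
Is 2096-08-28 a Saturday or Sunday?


Anchor: Jan 1, 2096. With p = 2096 - 1 = 2095: (p + p//4 - p//100 + p//400) mod 7 = (2095 + 523 - 20 + 5) mod 7 = 2603 mod 7 = 6 -> Sunday (Mon=0 ... Sun=6)
Day of year: 241; offset = 240
Weekday index = (6 + 240) mod 7 = 1 -> Tuesday
Weekend days: Saturday, Sunday

No


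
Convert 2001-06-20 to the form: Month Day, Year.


ISO 2001-06-20 parses as year=2001, month=06, day=20
Month 6 -> June

June 20, 2001


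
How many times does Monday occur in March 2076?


March 2076 has 31 days
Anchor: Jan 1, 2076. With p = 2076 - 1 = 2075: (p + p//4 - p//100 + p//400) mod 7 = (2075 + 518 - 20 + 5) mod 7 = 2578 mod 7 = 2 -> Wednesday (Mon=0 ... Sun=6)
Days before March (Jan-Feb): 60; March 1 index = (2 + 60) mod 7 = 6 -> Sunday
First Monday is March 2
Mondays: 2, 9, 16, 23, 30

5 Mondays


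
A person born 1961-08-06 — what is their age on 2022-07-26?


Birth: 1961-08-06
Reference: 2022-07-26
Year difference: 2022 - 1961 = 61
Birthday not yet reached in 2022, subtract 1

60 years old


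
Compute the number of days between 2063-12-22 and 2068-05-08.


From 2063-12-22 to 2068-05-08
2063-12-22: days before December = 31 + 28 + 31 + 30 + 31 + 30 + 31 + 31 + 30 + 31 + 30 = 334 (2063 is not a leap year); day of year = 334 + 22 = 356
2068-05-08: days before May = 31 + 29 + 31 + 30 = 121 (2068 is a leap year); day of year = 121 + 8 = 129
Rest of 2063: 365 - 356 = 9
Full years 2064 (366), 2065 (365), 2066 (365), 2067 (365): 1461
Total = 9 + 1461 + 129 = 1599

1599 days


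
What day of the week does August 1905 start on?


Target: August 1, 1905
Anchor: Jan 1, 1905. With p = 1905 - 1 = 1904: (p + p//4 - p//100 + p//400) mod 7 = (1904 + 476 - 19 + 4) mod 7 = 2365 mod 7 = 6 -> Sunday (Mon=0 ... Sun=6)
Days before August (Jan-Jul): 212 days
Weekday index = (6 + 212) mod 7 = 1

Tuesday


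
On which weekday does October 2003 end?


October 2003 has 31 days
Anchor: Jan 1, 2003. With p = 2003 - 1 = 2002: (p + p//4 - p//100 + p//400) mod 7 = (2002 + 500 - 20 + 5) mod 7 = 2487 mod 7 = 2 -> Wednesday (Mon=0 ... Sun=6)
Days before October (Jan-Sep): 273; October 1 index = (2 + 273) mod 7 = 2 -> Wednesday
Last day offset: 31 - 1 = 30 days
Weekday index = (2 + 30) mod 7 = 4

Friday, October 31


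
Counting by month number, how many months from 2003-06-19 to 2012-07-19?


From June 2003 to July 2012
9 years * 12 = 108 months, plus 1 month = 109

109 months


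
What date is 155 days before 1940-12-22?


Start: 1940-12-22, subtract 155 days
Back 22 days from December 22 reaches November 30, 1940 -> 133 left
November 1940 has 30 days -> back to October 31, 1940 -> 103 left
October 1940 has 31 days -> back to September 30, 1940 -> 72 left
September 1940 has 30 days -> back to August 31, 1940 -> 42 left
August 1940 has 31 days -> back to July 31, 1940 -> 11 left
July 1940: 31 - 11 = 20 -> lands on July 20

Result: 1940-07-20


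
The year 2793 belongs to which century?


Century = (year - 1) // 100 + 1
= (2793 - 1) // 100 + 1
= 2792 // 100 + 1
= 27 + 1

28th century


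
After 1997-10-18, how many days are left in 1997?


Day of year: 291 of 365
Remaining = 365 - 291

74 days


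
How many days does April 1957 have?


April 1957

30 days


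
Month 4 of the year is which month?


Month 4 of 12

April


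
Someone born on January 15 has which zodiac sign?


Date: January 15
Conventional tropical zodiac dates: Capricorn from December 22 onward; Aquarius starts January 20
January 15 falls within the Capricorn range

Capricorn


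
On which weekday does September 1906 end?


September 1906 has 30 days
Anchor: Jan 1, 1906. With p = 1906 - 1 = 1905: (p + p//4 - p//100 + p//400) mod 7 = (1905 + 476 - 19 + 4) mod 7 = 2366 mod 7 = 0 -> Monday (Mon=0 ... Sun=6)
Days before September (Jan-Aug): 243; September 1 index = (0 + 243) mod 7 = 5 -> Saturday
Last day offset: 30 - 1 = 29 days
Weekday index = (5 + 29) mod 7 = 6

Sunday, September 30


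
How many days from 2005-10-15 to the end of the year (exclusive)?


Day of year: 288 of 365
Remaining = 365 - 288

77 days


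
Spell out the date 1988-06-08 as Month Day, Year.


ISO 1988-06-08 parses as year=1988, month=06, day=08
Month 6 -> June

June 8, 1988


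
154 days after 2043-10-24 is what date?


Start: 2043-10-24, add 154 days
October 2043 has 31 days: 31 - 24 = 7 days to October 31 -> 147 left
November 2043 has 30 days -> 117 left
December 2043 has 31 days -> 86 left
January 2044 has 31 days -> 55 left
February 2044 has 29 days -> 26 left
March 2044: 26 <= 31 -> lands on March 26

Result: 2044-03-26


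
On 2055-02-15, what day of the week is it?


Date: February 15, 2055
Anchor: Jan 1, 2055. With p = 2055 - 1 = 2054: (p + p//4 - p//100 + p//400) mod 7 = (2054 + 513 - 20 + 5) mod 7 = 2552 mod 7 = 4 -> Friday (Mon=0 ... Sun=6)
Days before February (Jan): 31; offset = 31 + 15 - 1 = 45
Weekday index = (4 + 45) mod 7 = 0

Day of the week: Monday


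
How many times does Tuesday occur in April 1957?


April 1957 has 30 days
Anchor: Jan 1, 1957. With p = 1957 - 1 = 1956: (p + p//4 - p//100 + p//400) mod 7 = (1956 + 489 - 19 + 4) mod 7 = 2430 mod 7 = 1 -> Tuesday (Mon=0 ... Sun=6)
Days before April (Jan-Mar): 90; April 1 index = (1 + 90) mod 7 = 0 -> Monday
First Tuesday is April 2
Tuesdays: 2, 9, 16, 23, 30

5 Tuesdays


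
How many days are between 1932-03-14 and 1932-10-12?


From 1932-03-14 to 1932-10-12
1932-03-14: days before March = 31 + 29 = 60 (1932 is a leap year); day of year = 60 + 14 = 74
1932-10-12: days before October = 31 + 29 + 31 + 30 + 31 + 30 + 31 + 31 + 30 = 274 (1932 is a leap year); day of year = 274 + 12 = 286
Same year: 286 - 74 = 212

212 days


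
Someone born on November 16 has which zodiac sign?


Date: November 16
Conventional tropical zodiac dates: Scorpio from October 23 onward; Sagittarius starts November 22
November 16 falls within the Scorpio range

Scorpio


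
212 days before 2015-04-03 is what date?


Start: 2015-04-03, subtract 212 days
Back 3 days from April 3 reaches March 31, 2015 -> 209 left
March 2015 has 31 days -> back to February 28, 2015 -> 178 left
February 2015 has 28 days -> back to January 31, 2015 -> 150 left
January 2015 has 31 days -> back to December 31, 2014 -> 119 left
December 2014 has 31 days -> back to November 30, 2014 -> 88 left
November 2014 has 30 days -> back to October 31, 2014 -> 58 left
October 2014 has 31 days -> back to September 30, 2014 -> 27 left
September 2014: 30 - 27 = 3 -> lands on September 3

Result: 2014-09-03


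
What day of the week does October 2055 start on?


Target: October 1, 2055
Anchor: Jan 1, 2055. With p = 2055 - 1 = 2054: (p + p//4 - p//100 + p//400) mod 7 = (2054 + 513 - 20 + 5) mod 7 = 2552 mod 7 = 4 -> Friday (Mon=0 ... Sun=6)
Days before October (Jan-Sep): 273 days
Weekday index = (4 + 273) mod 7 = 4

Friday


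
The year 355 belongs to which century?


Century = (year - 1) // 100 + 1
= (355 - 1) // 100 + 1
= 354 // 100 + 1
= 3 + 1

4th century


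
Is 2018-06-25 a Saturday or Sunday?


Anchor: Jan 1, 2018. With p = 2018 - 1 = 2017: (p + p//4 - p//100 + p//400) mod 7 = (2017 + 504 - 20 + 5) mod 7 = 2506 mod 7 = 0 -> Monday (Mon=0 ... Sun=6)
Day of year: 176; offset = 175
Weekday index = (0 + 175) mod 7 = 0 -> Monday
Weekend days: Saturday, Sunday

No


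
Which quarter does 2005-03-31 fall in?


Month: March (month 3)
Q1: Jan-Mar, Q2: Apr-Jun, Q3: Jul-Sep, Q4: Oct-Dec

Q1


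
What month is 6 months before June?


June is month 6
6 - 6 = 0; wrap: 0 + 12 = 12

December


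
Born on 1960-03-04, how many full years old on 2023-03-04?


Birth: 1960-03-04
Reference: 2023-03-04
Year difference: 2023 - 1960 = 63

63 years old


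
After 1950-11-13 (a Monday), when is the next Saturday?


Current: Monday
Target: Saturday
Days ahead: 5

Next Saturday: 1950-11-18


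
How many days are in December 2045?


December 2045

31 days


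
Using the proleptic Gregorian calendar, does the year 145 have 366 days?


Gregorian leap year rule: divisible by 4, but not by 100, unless also by 400.
145 is not divisible by 4 -> not a leap year

No


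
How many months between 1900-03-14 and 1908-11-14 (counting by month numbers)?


From March 1900 to November 1908
8 years * 12 = 96 months, plus 8 months = 104

104 months


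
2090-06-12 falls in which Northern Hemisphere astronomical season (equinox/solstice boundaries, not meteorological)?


Date: June 12
Astronomical Spring (approx.; exact equinox/solstice day varies by year): March 20 to June 20
June 12 falls within the Spring window

Spring


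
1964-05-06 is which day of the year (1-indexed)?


Date: May 6, 1964
Days in months 1 through 4: 121
Plus 6 days in May

Day of year: 127


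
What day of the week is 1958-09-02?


Date: September 2, 1958
Anchor: Jan 1, 1958. With p = 1958 - 1 = 1957: (p + p//4 - p//100 + p//400) mod 7 = (1957 + 489 - 19 + 4) mod 7 = 2431 mod 7 = 2 -> Wednesday (Mon=0 ... Sun=6)
Days before September (Jan-Aug): 243; offset = 243 + 2 - 1 = 244
Weekday index = (2 + 244) mod 7 = 1

Day of the week: Tuesday


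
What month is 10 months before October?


October is month 10
10 - 10 = 0; wrap: 0 + 12 = 12

December


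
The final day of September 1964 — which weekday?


September 1964 has 30 days
Anchor: Jan 1, 1964. With p = 1964 - 1 = 1963: (p + p//4 - p//100 + p//400) mod 7 = (1963 + 490 - 19 + 4) mod 7 = 2438 mod 7 = 2 -> Wednesday (Mon=0 ... Sun=6)
Days before September (Jan-Aug): 244; September 1 index = (2 + 244) mod 7 = 1 -> Tuesday
Last day offset: 30 - 1 = 29 days
Weekday index = (1 + 29) mod 7 = 2

Wednesday, September 30


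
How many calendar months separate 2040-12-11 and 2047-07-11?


From December 2040 to July 2047
7 years * 12 = 84 months, minus 5 months = 79

79 months


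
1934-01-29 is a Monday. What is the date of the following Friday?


Current: Monday
Target: Friday
Days ahead: 4

Next Friday: 1934-02-02


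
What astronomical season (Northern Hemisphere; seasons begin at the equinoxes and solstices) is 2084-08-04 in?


Date: August 4
Astronomical Summer (approx.; exact equinox/solstice day varies by year): June 21 to September 21
August 4 falls within the Summer window

Summer


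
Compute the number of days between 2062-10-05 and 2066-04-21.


From 2062-10-05 to 2066-04-21
2062-10-05: days before October = 31 + 28 + 31 + 30 + 31 + 30 + 31 + 31 + 30 = 273 (2062 is not a leap year); day of year = 273 + 5 = 278
2066-04-21: days before April = 31 + 28 + 31 = 90 (2066 is not a leap year); day of year = 90 + 21 = 111
Rest of 2062: 365 - 278 = 87
Full years 2063 (365), 2064 (366), 2065 (365): 1096
Total = 87 + 1096 + 111 = 1294

1294 days


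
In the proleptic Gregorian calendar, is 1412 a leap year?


Gregorian leap year rule: divisible by 4, but not by 100, unless also by 400.
1412 is divisible by 4 but not 100 -> leap year

Yes


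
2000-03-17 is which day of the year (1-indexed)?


Date: March 17, 2000
Days in months 1 through 2: 60
Plus 17 days in March

Day of year: 77


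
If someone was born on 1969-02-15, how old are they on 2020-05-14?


Birth: 1969-02-15
Reference: 2020-05-14
Year difference: 2020 - 1969 = 51

51 years old


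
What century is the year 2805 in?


Century = (year - 1) // 100 + 1
= (2805 - 1) // 100 + 1
= 2804 // 100 + 1
= 28 + 1

29th century


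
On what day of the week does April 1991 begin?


Target: April 1, 1991
Anchor: Jan 1, 1991. With p = 1991 - 1 = 1990: (p + p//4 - p//100 + p//400) mod 7 = (1990 + 497 - 19 + 4) mod 7 = 2472 mod 7 = 1 -> Tuesday (Mon=0 ... Sun=6)
Days before April (Jan-Mar): 90 days
Weekday index = (1 + 90) mod 7 = 0

Monday


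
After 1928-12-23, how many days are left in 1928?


Day of year: 358 of 366
Remaining = 366 - 358

8 days


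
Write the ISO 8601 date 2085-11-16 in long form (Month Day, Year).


ISO 2085-11-16 parses as year=2085, month=11, day=16
Month 11 -> November

November 16, 2085


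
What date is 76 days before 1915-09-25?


Start: 1915-09-25, subtract 76 days
Back 25 days from September 25 reaches August 31, 1915 -> 51 left
August 1915 has 31 days -> back to July 31, 1915 -> 20 left
July 1915: 31 - 20 = 11 -> lands on July 11

Result: 1915-07-11


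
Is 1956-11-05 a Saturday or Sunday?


Anchor: Jan 1, 1956. With p = 1956 - 1 = 1955: (p + p//4 - p//100 + p//400) mod 7 = (1955 + 488 - 19 + 4) mod 7 = 2428 mod 7 = 6 -> Sunday (Mon=0 ... Sun=6)
Day of year: 310; offset = 309
Weekday index = (6 + 309) mod 7 = 0 -> Monday
Weekend days: Saturday, Sunday

No


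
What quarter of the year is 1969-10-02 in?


Month: October (month 10)
Q1: Jan-Mar, Q2: Apr-Jun, Q3: Jul-Sep, Q4: Oct-Dec

Q4


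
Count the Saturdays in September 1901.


September 1901 has 30 days
Anchor: Jan 1, 1901. With p = 1901 - 1 = 1900: (p + p//4 - p//100 + p//400) mod 7 = (1900 + 475 - 19 + 4) mod 7 = 2360 mod 7 = 1 -> Tuesday (Mon=0 ... Sun=6)
Days before September (Jan-Aug): 243; September 1 index = (1 + 243) mod 7 = 6 -> Sunday
First Saturday is September 7
Saturdays: 7, 14, 21, 28

4 Saturdays


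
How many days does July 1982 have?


July 1982

31 days


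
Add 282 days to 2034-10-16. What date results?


Start: 2034-10-16, add 282 days
October 2034 has 31 days: 31 - 16 = 15 days to October 31 -> 267 left
November 2034 has 30 days -> 237 left
December 2034 has 31 days -> 206 left
January 2035 has 31 days -> 175 left
February 2035 has 28 days -> 147 left
March 2035 has 31 days -> 116 left
April 2035 has 30 days -> 86 left
May 2035 has 31 days -> 55 left
June 2035 has 30 days -> 25 left
July 2035: 25 <= 31 -> lands on July 25

Result: 2035-07-25


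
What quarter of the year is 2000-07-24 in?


Month: July (month 7)
Q1: Jan-Mar, Q2: Apr-Jun, Q3: Jul-Sep, Q4: Oct-Dec

Q3


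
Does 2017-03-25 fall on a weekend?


Anchor: Jan 1, 2017. With p = 2017 - 1 = 2016: (p + p//4 - p//100 + p//400) mod 7 = (2016 + 504 - 20 + 5) mod 7 = 2505 mod 7 = 6 -> Sunday (Mon=0 ... Sun=6)
Day of year: 84; offset = 83
Weekday index = (6 + 83) mod 7 = 5 -> Saturday
Weekend days: Saturday, Sunday

Yes


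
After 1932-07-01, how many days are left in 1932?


Day of year: 183 of 366
Remaining = 366 - 183

183 days


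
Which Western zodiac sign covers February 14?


Date: February 14
Conventional tropical zodiac dates: Aquarius from January 20 onward; Pisces starts February 19
February 14 falls within the Aquarius range

Aquarius


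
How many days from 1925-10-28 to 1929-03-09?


From 1925-10-28 to 1929-03-09
1925-10-28: days before October = 31 + 28 + 31 + 30 + 31 + 30 + 31 + 31 + 30 = 273 (1925 is not a leap year); day of year = 273 + 28 = 301
1929-03-09: days before March = 31 + 28 = 59 (1929 is not a leap year); day of year = 59 + 9 = 68
Rest of 1925: 365 - 301 = 64
Full years 1926 (365), 1927 (365), 1928 (366): 1096
Total = 64 + 1096 + 68 = 1228

1228 days


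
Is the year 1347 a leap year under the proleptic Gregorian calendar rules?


Gregorian leap year rule: divisible by 4, but not by 100, unless also by 400.
1347 is not divisible by 4 -> not a leap year

No


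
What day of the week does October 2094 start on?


Target: October 1, 2094
Anchor: Jan 1, 2094. With p = 2094 - 1 = 2093: (p + p//4 - p//100 + p//400) mod 7 = (2093 + 523 - 20 + 5) mod 7 = 2601 mod 7 = 4 -> Friday (Mon=0 ... Sun=6)
Days before October (Jan-Sep): 273 days
Weekday index = (4 + 273) mod 7 = 4

Friday


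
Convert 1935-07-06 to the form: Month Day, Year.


ISO 1935-07-06 parses as year=1935, month=07, day=06
Month 7 -> July

July 6, 1935


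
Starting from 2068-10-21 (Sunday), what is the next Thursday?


Current: Sunday
Target: Thursday
Days ahead: 4

Next Thursday: 2068-10-25


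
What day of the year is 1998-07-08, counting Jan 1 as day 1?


Date: July 8, 1998
Days in months 1 through 6: 181
Plus 8 days in July

Day of year: 189


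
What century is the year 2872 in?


Century = (year - 1) // 100 + 1
= (2872 - 1) // 100 + 1
= 2871 // 100 + 1
= 28 + 1

29th century


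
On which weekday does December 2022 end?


December 2022 has 31 days
Anchor: Jan 1, 2022. With p = 2022 - 1 = 2021: (p + p//4 - p//100 + p//400) mod 7 = (2021 + 505 - 20 + 5) mod 7 = 2511 mod 7 = 5 -> Saturday (Mon=0 ... Sun=6)
Days before December (Jan-Nov): 334; December 1 index = (5 + 334) mod 7 = 3 -> Thursday
Last day offset: 31 - 1 = 30 days
Weekday index = (3 + 30) mod 7 = 5

Saturday, December 31


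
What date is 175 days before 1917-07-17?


Start: 1917-07-17, subtract 175 days
Back 17 days from July 17 reaches June 30, 1917 -> 158 left
June 1917 has 30 days -> back to May 31, 1917 -> 128 left
May 1917 has 31 days -> back to April 30, 1917 -> 97 left
April 1917 has 30 days -> back to March 31, 1917 -> 67 left
March 1917 has 31 days -> back to February 28, 1917 -> 36 left
February 1917 has 28 days -> back to January 31, 1917 -> 8 left
January 1917: 31 - 8 = 23 -> lands on January 23

Result: 1917-01-23


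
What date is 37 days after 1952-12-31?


Start: 1952-12-31, add 37 days
December 31 is the last day of December 1952 -> 37 left
January 1953 has 31 days -> 6 left
February 1953: 6 <= 28 -> lands on February 6

Result: 1953-02-06


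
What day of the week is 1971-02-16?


Date: February 16, 1971
Anchor: Jan 1, 1971. With p = 1971 - 1 = 1970: (p + p//4 - p//100 + p//400) mod 7 = (1970 + 492 - 19 + 4) mod 7 = 2447 mod 7 = 4 -> Friday (Mon=0 ... Sun=6)
Days before February (Jan): 31; offset = 31 + 16 - 1 = 46
Weekday index = (4 + 46) mod 7 = 1

Day of the week: Tuesday


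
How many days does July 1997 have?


July 1997

31 days


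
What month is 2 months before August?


August is month 8
8 - 2 = 6

June


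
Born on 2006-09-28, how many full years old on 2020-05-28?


Birth: 2006-09-28
Reference: 2020-05-28
Year difference: 2020 - 2006 = 14
Birthday not yet reached in 2020, subtract 1

13 years old


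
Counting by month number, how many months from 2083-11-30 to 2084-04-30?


From November 2083 to April 2084
1 year * 12 = 12 months, minus 7 months = 5

5 months


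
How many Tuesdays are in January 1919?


January 1919 has 31 days
Anchor: Jan 1, 1919. With p = 1919 - 1 = 1918: (p + p//4 - p//100 + p//400) mod 7 = (1918 + 479 - 19 + 4) mod 7 = 2382 mod 7 = 2 -> Wednesday (Mon=0 ... Sun=6)
January 1 is the anchor itself -> Wednesday
First Tuesday is January 7
Tuesdays: 7, 14, 21, 28

4 Tuesdays


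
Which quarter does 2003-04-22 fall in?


Month: April (month 4)
Q1: Jan-Mar, Q2: Apr-Jun, Q3: Jul-Sep, Q4: Oct-Dec

Q2


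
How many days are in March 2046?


March 2046

31 days


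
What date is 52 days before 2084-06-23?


Start: 2084-06-23, subtract 52 days
Back 23 days from June 23 reaches May 31, 2084 -> 29 left
May 2084: 31 - 29 = 2 -> lands on May 2

Result: 2084-05-02


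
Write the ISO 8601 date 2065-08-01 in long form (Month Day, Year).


ISO 2065-08-01 parses as year=2065, month=08, day=01
Month 8 -> August

August 1, 2065


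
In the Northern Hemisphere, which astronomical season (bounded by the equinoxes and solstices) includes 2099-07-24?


Date: July 24
Astronomical Summer (approx.; exact equinox/solstice day varies by year): June 21 to September 21
July 24 falls within the Summer window

Summer


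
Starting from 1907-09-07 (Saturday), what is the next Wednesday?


Current: Saturday
Target: Wednesday
Days ahead: 4

Next Wednesday: 1907-09-11


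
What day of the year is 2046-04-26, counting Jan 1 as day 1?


Date: April 26, 2046
Days in months 1 through 3: 90
Plus 26 days in April

Day of year: 116


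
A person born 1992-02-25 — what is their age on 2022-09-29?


Birth: 1992-02-25
Reference: 2022-09-29
Year difference: 2022 - 1992 = 30

30 years old


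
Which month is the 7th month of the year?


Month 7 of 12

July


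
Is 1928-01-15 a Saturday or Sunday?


Anchor: Jan 1, 1928. With p = 1928 - 1 = 1927: (p + p//4 - p//100 + p//400) mod 7 = (1927 + 481 - 19 + 4) mod 7 = 2393 mod 7 = 6 -> Sunday (Mon=0 ... Sun=6)
Day of year: 15; offset = 14
Weekday index = (6 + 14) mod 7 = 6 -> Sunday
Weekend days: Saturday, Sunday

Yes


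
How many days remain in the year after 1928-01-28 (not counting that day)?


Day of year: 28 of 366
Remaining = 366 - 28

338 days


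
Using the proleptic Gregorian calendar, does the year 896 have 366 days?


Gregorian leap year rule: divisible by 4, but not by 100, unless also by 400.
896 is divisible by 4 but not 100 -> leap year

Yes


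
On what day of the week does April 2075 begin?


Target: April 1, 2075
Anchor: Jan 1, 2075. With p = 2075 - 1 = 2074: (p + p//4 - p//100 + p//400) mod 7 = (2074 + 518 - 20 + 5) mod 7 = 2577 mod 7 = 1 -> Tuesday (Mon=0 ... Sun=6)
Days before April (Jan-Mar): 90 days
Weekday index = (1 + 90) mod 7 = 0

Monday


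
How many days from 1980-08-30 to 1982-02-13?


From 1980-08-30 to 1982-02-13
1980-08-30: days before August = 31 + 29 + 31 + 30 + 31 + 30 + 31 = 213 (1980 is a leap year); day of year = 213 + 30 = 243
1982-02-13: days before February = 31; day of year = 31 + 13 = 44
Rest of 1980: 366 - 243 = 123
Full years 1981 (365): 365
Total = 123 + 365 + 44 = 532

532 days


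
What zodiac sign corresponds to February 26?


Date: February 26
Conventional tropical zodiac dates: Pisces from February 19 onward; Aries starts March 21
February 26 falls within the Pisces range

Pisces


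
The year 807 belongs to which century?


Century = (year - 1) // 100 + 1
= (807 - 1) // 100 + 1
= 806 // 100 + 1
= 8 + 1

9th century


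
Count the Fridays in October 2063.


October 2063 has 31 days
Anchor: Jan 1, 2063. With p = 2063 - 1 = 2062: (p + p//4 - p//100 + p//400) mod 7 = (2062 + 515 - 20 + 5) mod 7 = 2562 mod 7 = 0 -> Monday (Mon=0 ... Sun=6)
Days before October (Jan-Sep): 273; October 1 index = (0 + 273) mod 7 = 0 -> Monday
First Friday is October 5
Fridays: 5, 12, 19, 26

4 Fridays


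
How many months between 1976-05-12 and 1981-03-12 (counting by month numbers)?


From May 1976 to March 1981
5 years * 12 = 60 months, minus 2 months = 58

58 months


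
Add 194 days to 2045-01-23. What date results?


Start: 2045-01-23, add 194 days
January 2045 has 31 days: 31 - 23 = 8 days to January 31 -> 186 left
February 2045 has 28 days -> 158 left
March 2045 has 31 days -> 127 left
April 2045 has 30 days -> 97 left
May 2045 has 31 days -> 66 left
June 2045 has 30 days -> 36 left
July 2045 has 31 days -> 5 left
August 2045: 5 <= 31 -> lands on August 5

Result: 2045-08-05


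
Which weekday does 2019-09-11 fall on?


Date: September 11, 2019
Anchor: Jan 1, 2019. With p = 2019 - 1 = 2018: (p + p//4 - p//100 + p//400) mod 7 = (2018 + 504 - 20 + 5) mod 7 = 2507 mod 7 = 1 -> Tuesday (Mon=0 ... Sun=6)
Days before September (Jan-Aug): 243; offset = 243 + 11 - 1 = 253
Weekday index = (1 + 253) mod 7 = 2

Day of the week: Wednesday


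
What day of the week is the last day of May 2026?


May 2026 has 31 days
Anchor: Jan 1, 2026. With p = 2026 - 1 = 2025: (p + p//4 - p//100 + p//400) mod 7 = (2025 + 506 - 20 + 5) mod 7 = 2516 mod 7 = 3 -> Thursday (Mon=0 ... Sun=6)
Days before May (Jan-Apr): 120; May 1 index = (3 + 120) mod 7 = 4 -> Friday
Last day offset: 31 - 1 = 30 days
Weekday index = (4 + 30) mod 7 = 6

Sunday, May 31


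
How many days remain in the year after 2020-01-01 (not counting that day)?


Day of year: 1 of 366
Remaining = 366 - 1

365 days


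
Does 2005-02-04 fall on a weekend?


Anchor: Jan 1, 2005. With p = 2005 - 1 = 2004: (p + p//4 - p//100 + p//400) mod 7 = (2004 + 501 - 20 + 5) mod 7 = 2490 mod 7 = 5 -> Saturday (Mon=0 ... Sun=6)
Day of year: 35; offset = 34
Weekday index = (5 + 34) mod 7 = 4 -> Friday
Weekend days: Saturday, Sunday

No


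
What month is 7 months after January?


January is month 1
1 + 7 = 8

August


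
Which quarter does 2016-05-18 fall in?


Month: May (month 5)
Q1: Jan-Mar, Q2: Apr-Jun, Q3: Jul-Sep, Q4: Oct-Dec

Q2


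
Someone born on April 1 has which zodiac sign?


Date: April 1
Conventional tropical zodiac dates: Aries from March 21 onward; Taurus starts April 20
April 1 falls within the Aries range

Aries


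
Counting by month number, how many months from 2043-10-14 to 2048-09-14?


From October 2043 to September 2048
5 years * 12 = 60 months, minus 1 month = 59

59 months


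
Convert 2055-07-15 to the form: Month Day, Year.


ISO 2055-07-15 parses as year=2055, month=07, day=15
Month 7 -> July

July 15, 2055


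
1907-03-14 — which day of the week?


Date: March 14, 1907
Anchor: Jan 1, 1907. With p = 1907 - 1 = 1906: (p + p//4 - p//100 + p//400) mod 7 = (1906 + 476 - 19 + 4) mod 7 = 2367 mod 7 = 1 -> Tuesday (Mon=0 ... Sun=6)
Days before March (Jan-Feb): 59; offset = 59 + 14 - 1 = 72
Weekday index = (1 + 72) mod 7 = 3

Day of the week: Thursday


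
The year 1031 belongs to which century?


Century = (year - 1) // 100 + 1
= (1031 - 1) // 100 + 1
= 1030 // 100 + 1
= 10 + 1

11th century


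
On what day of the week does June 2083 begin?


Target: June 1, 2083
Anchor: Jan 1, 2083. With p = 2083 - 1 = 2082: (p + p//4 - p//100 + p//400) mod 7 = (2082 + 520 - 20 + 5) mod 7 = 2587 mod 7 = 4 -> Friday (Mon=0 ... Sun=6)
Days before June (Jan-May): 151 days
Weekday index = (4 + 151) mod 7 = 1

Tuesday


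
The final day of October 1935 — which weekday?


October 1935 has 31 days
Anchor: Jan 1, 1935. With p = 1935 - 1 = 1934: (p + p//4 - p//100 + p//400) mod 7 = (1934 + 483 - 19 + 4) mod 7 = 2402 mod 7 = 1 -> Tuesday (Mon=0 ... Sun=6)
Days before October (Jan-Sep): 273; October 1 index = (1 + 273) mod 7 = 1 -> Tuesday
Last day offset: 31 - 1 = 30 days
Weekday index = (1 + 30) mod 7 = 3

Thursday, October 31


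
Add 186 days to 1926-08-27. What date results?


Start: 1926-08-27, add 186 days
August 1926 has 31 days: 31 - 27 = 4 days to August 31 -> 182 left
September 1926 has 30 days -> 152 left
October 1926 has 31 days -> 121 left
November 1926 has 30 days -> 91 left
December 1926 has 31 days -> 60 left
January 1927 has 31 days -> 29 left
February 1927 has 28 days -> 1 left
March 1927: 1 <= 31 -> lands on March 1

Result: 1927-03-01


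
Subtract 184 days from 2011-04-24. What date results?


Start: 2011-04-24, subtract 184 days
Back 24 days from April 24 reaches March 31, 2011 -> 160 left
March 2011 has 31 days -> back to February 28, 2011 -> 129 left
February 2011 has 28 days -> back to January 31, 2011 -> 101 left
January 2011 has 31 days -> back to December 31, 2010 -> 70 left
December 2010 has 31 days -> back to November 30, 2010 -> 39 left
November 2010 has 30 days -> back to October 31, 2010 -> 9 left
October 2010: 31 - 9 = 22 -> lands on October 22

Result: 2010-10-22


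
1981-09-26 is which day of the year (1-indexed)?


Date: September 26, 1981
Days in months 1 through 8: 243
Plus 26 days in September

Day of year: 269


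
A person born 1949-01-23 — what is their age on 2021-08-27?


Birth: 1949-01-23
Reference: 2021-08-27
Year difference: 2021 - 1949 = 72

72 years old


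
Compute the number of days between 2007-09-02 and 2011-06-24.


From 2007-09-02 to 2011-06-24
2007-09-02: days before September = 31 + 28 + 31 + 30 + 31 + 30 + 31 + 31 = 243 (2007 is not a leap year); day of year = 243 + 2 = 245
2011-06-24: days before June = 31 + 28 + 31 + 30 + 31 = 151 (2011 is not a leap year); day of year = 151 + 24 = 175
Rest of 2007: 365 - 245 = 120
Full years 2008 (366), 2009 (365), 2010 (365): 1096
Total = 120 + 1096 + 175 = 1391

1391 days


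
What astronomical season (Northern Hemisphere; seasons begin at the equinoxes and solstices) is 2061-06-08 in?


Date: June 8
Astronomical Spring (approx.; exact equinox/solstice day varies by year): March 20 to June 20
June 8 falls within the Spring window

Spring


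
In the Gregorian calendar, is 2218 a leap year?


Gregorian leap year rule: divisible by 4, but not by 100, unless also by 400.
2218 is not divisible by 4 -> not a leap year

No


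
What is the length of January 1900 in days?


January 1900

31 days


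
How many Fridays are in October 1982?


October 1982 has 31 days
Anchor: Jan 1, 1982. With p = 1982 - 1 = 1981: (p + p//4 - p//100 + p//400) mod 7 = (1981 + 495 - 19 + 4) mod 7 = 2461 mod 7 = 4 -> Friday (Mon=0 ... Sun=6)
Days before October (Jan-Sep): 273; October 1 index = (4 + 273) mod 7 = 4 -> Friday
First Friday is October 1
Fridays: 1, 8, 15, 22, 29

5 Fridays


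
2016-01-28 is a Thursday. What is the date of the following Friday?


Current: Thursday
Target: Friday
Days ahead: 1

Next Friday: 2016-01-29


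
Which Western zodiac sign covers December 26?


Date: December 26
Conventional tropical zodiac dates: Capricorn from December 22 onward; Aquarius starts January 20
December 26 falls within the Capricorn range

Capricorn


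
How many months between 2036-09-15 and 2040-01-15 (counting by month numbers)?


From September 2036 to January 2040
4 years * 12 = 48 months, minus 8 months = 40

40 months


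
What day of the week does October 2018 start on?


Target: October 1, 2018
Anchor: Jan 1, 2018. With p = 2018 - 1 = 2017: (p + p//4 - p//100 + p//400) mod 7 = (2017 + 504 - 20 + 5) mod 7 = 2506 mod 7 = 0 -> Monday (Mon=0 ... Sun=6)
Days before October (Jan-Sep): 273 days
Weekday index = (0 + 273) mod 7 = 0

Monday


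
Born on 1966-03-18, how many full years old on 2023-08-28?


Birth: 1966-03-18
Reference: 2023-08-28
Year difference: 2023 - 1966 = 57

57 years old


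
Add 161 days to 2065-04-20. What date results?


Start: 2065-04-20, add 161 days
April 2065 has 30 days: 30 - 20 = 10 days to April 30 -> 151 left
May 2065 has 31 days -> 120 left
June 2065 has 30 days -> 90 left
July 2065 has 31 days -> 59 left
August 2065 has 31 days -> 28 left
September 2065: 28 <= 30 -> lands on September 28

Result: 2065-09-28


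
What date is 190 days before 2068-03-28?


Start: 2068-03-28, subtract 190 days
Back 28 days from March 28 reaches February 29, 2068 -> 162 left
February 2068 has 29 days -> back to January 31, 2068 -> 133 left
January 2068 has 31 days -> back to December 31, 2067 -> 102 left
December 2067 has 31 days -> back to November 30, 2067 -> 71 left
November 2067 has 30 days -> back to October 31, 2067 -> 41 left
October 2067 has 31 days -> back to September 30, 2067 -> 10 left
September 2067: 30 - 10 = 20 -> lands on September 20

Result: 2067-09-20


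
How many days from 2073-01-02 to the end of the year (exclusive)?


Day of year: 2 of 365
Remaining = 365 - 2

363 days


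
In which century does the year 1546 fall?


Century = (year - 1) // 100 + 1
= (1546 - 1) // 100 + 1
= 1545 // 100 + 1
= 15 + 1

16th century


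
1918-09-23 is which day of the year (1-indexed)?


Date: September 23, 1918
Days in months 1 through 8: 243
Plus 23 days in September

Day of year: 266


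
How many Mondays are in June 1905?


June 1905 has 30 days
Anchor: Jan 1, 1905. With p = 1905 - 1 = 1904: (p + p//4 - p//100 + p//400) mod 7 = (1904 + 476 - 19 + 4) mod 7 = 2365 mod 7 = 6 -> Sunday (Mon=0 ... Sun=6)
Days before June (Jan-May): 151; June 1 index = (6 + 151) mod 7 = 3 -> Thursday
First Monday is June 5
Mondays: 5, 12, 19, 26

4 Mondays


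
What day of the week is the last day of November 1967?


November 1967 has 30 days
Anchor: Jan 1, 1967. With p = 1967 - 1 = 1966: (p + p//4 - p//100 + p//400) mod 7 = (1966 + 491 - 19 + 4) mod 7 = 2442 mod 7 = 6 -> Sunday (Mon=0 ... Sun=6)
Days before November (Jan-Oct): 304; November 1 index = (6 + 304) mod 7 = 2 -> Wednesday
Last day offset: 30 - 1 = 29 days
Weekday index = (2 + 29) mod 7 = 3

Thursday, November 30


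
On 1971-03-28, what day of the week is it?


Date: March 28, 1971
Anchor: Jan 1, 1971. With p = 1971 - 1 = 1970: (p + p//4 - p//100 + p//400) mod 7 = (1970 + 492 - 19 + 4) mod 7 = 2447 mod 7 = 4 -> Friday (Mon=0 ... Sun=6)
Days before March (Jan-Feb): 59; offset = 59 + 28 - 1 = 86
Weekday index = (4 + 86) mod 7 = 6

Day of the week: Sunday


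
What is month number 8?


Month 8 of 12

August


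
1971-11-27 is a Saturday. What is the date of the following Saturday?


Current: Saturday
Target: Saturday
Days ahead: 7

Next Saturday: 1971-12-04


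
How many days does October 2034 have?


October 2034

31 days


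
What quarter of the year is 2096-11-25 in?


Month: November (month 11)
Q1: Jan-Mar, Q2: Apr-Jun, Q3: Jul-Sep, Q4: Oct-Dec

Q4


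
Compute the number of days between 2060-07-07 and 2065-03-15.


From 2060-07-07 to 2065-03-15
2060-07-07: days before July = 31 + 29 + 31 + 30 + 31 + 30 = 182 (2060 is a leap year); day of year = 182 + 7 = 189
2065-03-15: days before March = 31 + 28 = 59 (2065 is not a leap year); day of year = 59 + 15 = 74
Rest of 2060: 366 - 189 = 177
Full years 2061 (365), 2062 (365), 2063 (365), 2064 (366): 1461
Total = 177 + 1461 + 74 = 1712

1712 days


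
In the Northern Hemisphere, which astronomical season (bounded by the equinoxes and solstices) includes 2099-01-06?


Date: January 6
Astronomical Winter (approx.; exact equinox/solstice day varies by year): December 21 to March 19
January 6 falls within the Winter window

Winter


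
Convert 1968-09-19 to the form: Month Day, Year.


ISO 1968-09-19 parses as year=1968, month=09, day=19
Month 9 -> September

September 19, 1968


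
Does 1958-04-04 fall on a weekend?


Anchor: Jan 1, 1958. With p = 1958 - 1 = 1957: (p + p//4 - p//100 + p//400) mod 7 = (1957 + 489 - 19 + 4) mod 7 = 2431 mod 7 = 2 -> Wednesday (Mon=0 ... Sun=6)
Day of year: 94; offset = 93
Weekday index = (2 + 93) mod 7 = 4 -> Friday
Weekend days: Saturday, Sunday

No


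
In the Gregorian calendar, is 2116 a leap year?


Gregorian leap year rule: divisible by 4, but not by 100, unless also by 400.
2116 is divisible by 4 but not 100 -> leap year

Yes


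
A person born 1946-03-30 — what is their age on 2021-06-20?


Birth: 1946-03-30
Reference: 2021-06-20
Year difference: 2021 - 1946 = 75

75 years old


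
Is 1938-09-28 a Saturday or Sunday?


Anchor: Jan 1, 1938. With p = 1938 - 1 = 1937: (p + p//4 - p//100 + p//400) mod 7 = (1937 + 484 - 19 + 4) mod 7 = 2406 mod 7 = 5 -> Saturday (Mon=0 ... Sun=6)
Day of year: 271; offset = 270
Weekday index = (5 + 270) mod 7 = 2 -> Wednesday
Weekend days: Saturday, Sunday

No


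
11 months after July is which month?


July is month 7
7 + 11 = 18; wrap: 18 - 12 = 6

June


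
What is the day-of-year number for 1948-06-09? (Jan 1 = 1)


Date: June 9, 1948
Days in months 1 through 5: 152
Plus 9 days in June

Day of year: 161


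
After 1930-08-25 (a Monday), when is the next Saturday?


Current: Monday
Target: Saturday
Days ahead: 5

Next Saturday: 1930-08-30


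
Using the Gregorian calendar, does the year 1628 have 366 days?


Gregorian leap year rule: divisible by 4, but not by 100, unless also by 400.
1628 is divisible by 4 but not 100 -> leap year

Yes


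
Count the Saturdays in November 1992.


November 1992 has 30 days
Anchor: Jan 1, 1992. With p = 1992 - 1 = 1991: (p + p//4 - p//100 + p//400) mod 7 = (1991 + 497 - 19 + 4) mod 7 = 2473 mod 7 = 2 -> Wednesday (Mon=0 ... Sun=6)
Days before November (Jan-Oct): 305; November 1 index = (2 + 305) mod 7 = 6 -> Sunday
First Saturday is November 7
Saturdays: 7, 14, 21, 28

4 Saturdays


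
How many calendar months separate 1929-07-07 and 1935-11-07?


From July 1929 to November 1935
6 years * 12 = 72 months, plus 4 months = 76

76 months


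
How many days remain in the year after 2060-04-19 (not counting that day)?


Day of year: 110 of 366
Remaining = 366 - 110

256 days


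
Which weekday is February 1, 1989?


Target: February 1, 1989
Anchor: Jan 1, 1989. With p = 1989 - 1 = 1988: (p + p//4 - p//100 + p//400) mod 7 = (1988 + 497 - 19 + 4) mod 7 = 2470 mod 7 = 6 -> Sunday (Mon=0 ... Sun=6)
Days before February (Jan): 31 days
Weekday index = (6 + 31) mod 7 = 2

Wednesday


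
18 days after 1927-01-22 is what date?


Start: 1927-01-22, add 18 days
January 1927 has 31 days: 31 - 22 = 9 days to January 31 -> 9 left
February 1927: 9 <= 28 -> lands on February 9

Result: 1927-02-09


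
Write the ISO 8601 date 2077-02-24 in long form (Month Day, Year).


ISO 2077-02-24 parses as year=2077, month=02, day=24
Month 2 -> February

February 24, 2077


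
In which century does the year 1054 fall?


Century = (year - 1) // 100 + 1
= (1054 - 1) // 100 + 1
= 1053 // 100 + 1
= 10 + 1

11th century


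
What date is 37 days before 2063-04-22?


Start: 2063-04-22, subtract 37 days
Back 22 days from April 22 reaches March 31, 2063 -> 15 left
March 2063: 31 - 15 = 16 -> lands on March 16

Result: 2063-03-16


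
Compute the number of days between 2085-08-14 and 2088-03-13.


From 2085-08-14 to 2088-03-13
2085-08-14: days before August = 31 + 28 + 31 + 30 + 31 + 30 + 31 = 212 (2085 is not a leap year); day of year = 212 + 14 = 226
2088-03-13: days before March = 31 + 29 = 60 (2088 is a leap year); day of year = 60 + 13 = 73
Rest of 2085: 365 - 226 = 139
Full years 2086 (365), 2087 (365): 730
Total = 139 + 730 + 73 = 942

942 days


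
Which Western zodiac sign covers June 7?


Date: June 7
Conventional tropical zodiac dates: Gemini from May 21 onward; Cancer starts June 21
June 7 falls within the Gemini range

Gemini


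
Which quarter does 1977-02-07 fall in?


Month: February (month 2)
Q1: Jan-Mar, Q2: Apr-Jun, Q3: Jul-Sep, Q4: Oct-Dec

Q1


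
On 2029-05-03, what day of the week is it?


Date: May 3, 2029
Anchor: Jan 1, 2029. With p = 2029 - 1 = 2028: (p + p//4 - p//100 + p//400) mod 7 = (2028 + 507 - 20 + 5) mod 7 = 2520 mod 7 = 0 -> Monday (Mon=0 ... Sun=6)
Days before May (Jan-Apr): 120; offset = 120 + 3 - 1 = 122
Weekday index = (0 + 122) mod 7 = 3

Day of the week: Thursday


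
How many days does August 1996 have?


August 1996

31 days


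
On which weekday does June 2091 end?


June 2091 has 30 days
Anchor: Jan 1, 2091. With p = 2091 - 1 = 2090: (p + p//4 - p//100 + p//400) mod 7 = (2090 + 522 - 20 + 5) mod 7 = 2597 mod 7 = 0 -> Monday (Mon=0 ... Sun=6)
Days before June (Jan-May): 151; June 1 index = (0 + 151) mod 7 = 4 -> Friday
Last day offset: 30 - 1 = 29 days
Weekday index = (4 + 29) mod 7 = 5

Saturday, June 30
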